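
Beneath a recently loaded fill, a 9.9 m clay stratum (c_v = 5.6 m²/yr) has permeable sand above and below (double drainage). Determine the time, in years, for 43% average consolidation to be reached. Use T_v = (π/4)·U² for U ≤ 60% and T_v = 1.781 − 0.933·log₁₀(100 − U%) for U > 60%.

Drainage path length: H_d = H/2 = 4.95 m (double drainage).
U ≤ 60%: T_v = (π/4)·U² = (π/4)×0.43² = 0.14522.
t = T_v·H_d²/c_v = 0.14522×4.95²/5.6 = 0.6354 years.

t ≈ 0.635 years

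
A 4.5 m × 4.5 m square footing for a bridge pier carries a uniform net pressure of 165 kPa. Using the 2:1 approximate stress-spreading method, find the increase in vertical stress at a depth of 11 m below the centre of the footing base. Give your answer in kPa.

By the 2:1 method the load spreads at 1 horizontal : 2 vertical, so at depth z the loaded area has grown by z in each plan dimension:
Δσ = qBL/((B+z)(L+z)) = 165×4.5×4.5/((4.5+11)(4.5+11)) = 13.907 kPa

Δσ_z ≈ 13.9 kPa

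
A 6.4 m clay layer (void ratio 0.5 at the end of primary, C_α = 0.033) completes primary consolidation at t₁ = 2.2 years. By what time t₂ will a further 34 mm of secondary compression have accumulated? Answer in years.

S_s = C_α·H/(1+e_p)·log₁₀(t₂/t₁) ⇒ log₁₀(t₂/t₁) = S_s·(1+e_p)/(C_α·H).
log₁₀(t₂/t₁) = 0.034 × (1+0.5) / (0.033×6.4) = 0.2415
t₂ = t₁ × 10^0.2415 = 2.2 × 1.744 = 3.836 years

t₂ ≈ 3.84 years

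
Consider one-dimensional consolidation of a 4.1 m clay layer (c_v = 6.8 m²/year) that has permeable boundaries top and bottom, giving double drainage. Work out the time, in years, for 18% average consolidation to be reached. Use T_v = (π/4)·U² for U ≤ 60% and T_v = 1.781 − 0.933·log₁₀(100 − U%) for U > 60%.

Drainage path length: H_d = H/2 = 2.05 m (double drainage).
U ≤ 60%: T_v = (π/4)·U² = (π/4)×0.18² = 0.025447.
t = T_v·H_d²/c_v = 0.025447×2.05²/6.8 = 0.01573 years.

t ≈ 0.0157 years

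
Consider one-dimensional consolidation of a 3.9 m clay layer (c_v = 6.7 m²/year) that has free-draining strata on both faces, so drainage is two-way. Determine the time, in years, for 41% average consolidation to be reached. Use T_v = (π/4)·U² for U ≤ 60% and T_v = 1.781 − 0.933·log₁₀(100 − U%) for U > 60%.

Drainage path length: H_d = H/2 = 1.95 m (double drainage).
U ≤ 60%: T_v = (π/4)·U² = (π/4)×0.41² = 0.13203.
t = T_v·H_d²/c_v = 0.13203×1.95²/6.7 = 0.07493 years.

t ≈ 0.0749 years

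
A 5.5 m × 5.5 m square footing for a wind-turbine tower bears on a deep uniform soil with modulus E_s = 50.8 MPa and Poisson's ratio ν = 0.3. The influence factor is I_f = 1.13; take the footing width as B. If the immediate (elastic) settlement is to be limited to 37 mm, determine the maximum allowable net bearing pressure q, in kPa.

E_s = 50.8 MPa = 50800 kPa.
S_e = q·B·(1−ν²)/E_s · I_f  ⇒  q = S_e·E_s / (B·(1−ν²)·I_f).
q = 0.037 × 50800 / (5.5 × 0.91 × 1.13) = 332.3 kPa

q ≈ 332 kPa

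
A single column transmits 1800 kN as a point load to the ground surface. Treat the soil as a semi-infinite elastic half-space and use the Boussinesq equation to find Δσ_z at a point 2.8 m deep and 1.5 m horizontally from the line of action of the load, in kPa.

Boussinesq vertical stress below a point load on an elastic half-space:
Δσ_z = 3P/(2πz²) · [1 + (r/z)²]^(−5/2)
r/z = 1.5/2.8 = 0.53571; [1+(r/z)²]^(−5/2) = 0.53218.
Δσ_z = 3×1800/(2π×2.8²) × 0.53218 = 109.62 × 0.53218 = 58.34 kPa

Δσ_z ≈ 58.3 kPa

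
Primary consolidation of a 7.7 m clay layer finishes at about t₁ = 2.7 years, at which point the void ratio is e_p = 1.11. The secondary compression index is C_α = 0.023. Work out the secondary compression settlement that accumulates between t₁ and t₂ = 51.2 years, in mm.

Secondary compression: S_s = C_α·H/(1+e_p)·log₁₀(t₂/t₁)
S_s = 0.023×7.7/(1+1.11)×log₁₀(51.2/2.7)
    = 0.08393 × 1.278 = 0.1073 m

S_s ≈ 107 mm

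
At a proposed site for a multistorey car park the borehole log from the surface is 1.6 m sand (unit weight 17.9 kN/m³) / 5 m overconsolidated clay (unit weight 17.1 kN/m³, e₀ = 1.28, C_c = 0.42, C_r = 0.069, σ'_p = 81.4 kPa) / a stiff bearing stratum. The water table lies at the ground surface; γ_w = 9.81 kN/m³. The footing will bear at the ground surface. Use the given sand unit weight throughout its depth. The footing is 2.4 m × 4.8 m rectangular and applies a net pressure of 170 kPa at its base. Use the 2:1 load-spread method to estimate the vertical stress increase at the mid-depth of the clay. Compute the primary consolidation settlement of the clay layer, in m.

Mid-depth of clay below the ground surface: z = 1.6 + 5/2 = 4.1 m.
Total vertical stress at mid-clay: σ_v = 17.9×1.6 + 17.1×2.5 = 71.39 kPa.
Pore pressure: u = 9.81×(4.1 − 0) = 40.221 kPa.
Initial effective stress: σ'_0 = σ_v − u = 71.39 − 40.221 = 31.169 kPa.
Stress increase at mid-clay by the 2:1 spreading method:
Δσ = qBL/((B+z)(L+z)) = 170×2.4×4.8/((2.4+4.1)(4.8+4.1)) = 33.853 kPa
Final effective stress: σ'_f = 31.169 + 33.853 = 65.022 kPa.
σ'_f = 65.022 ≤ σ'_p = 81.4 kPa, so the clay remains overconsolidated and only the recompression index applies:
S_c = C_r·H/(1+e₀)·log₁₀(σ'_f/σ'_0) = 0.069×5/2.28×log₁₀(65.022/31.169)
    = 0.15132 × 0.31934 = 0.04832 m

S_c ≈ 0.0483 m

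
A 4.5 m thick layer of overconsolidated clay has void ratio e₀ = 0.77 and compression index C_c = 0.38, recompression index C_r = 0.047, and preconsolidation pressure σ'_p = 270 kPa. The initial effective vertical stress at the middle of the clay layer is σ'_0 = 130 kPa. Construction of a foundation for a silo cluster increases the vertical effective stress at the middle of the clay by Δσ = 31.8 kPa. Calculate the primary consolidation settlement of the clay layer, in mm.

Final effective stress: σ'_f = 130 + 31.8 = 161.8 kPa.
σ'_f = 161.8 ≤ σ'_p = 270 kPa, so the clay remains overconsolidated and only the recompression index applies:
S_c = C_r·H/(1+e₀)·log₁₀(σ'_f/σ'_0) = 0.047×4.5/1.77×log₁₀(161.8/130)
    = 0.11949 × 0.095035 = 0.01136 m

S_c ≈ 11.4 mm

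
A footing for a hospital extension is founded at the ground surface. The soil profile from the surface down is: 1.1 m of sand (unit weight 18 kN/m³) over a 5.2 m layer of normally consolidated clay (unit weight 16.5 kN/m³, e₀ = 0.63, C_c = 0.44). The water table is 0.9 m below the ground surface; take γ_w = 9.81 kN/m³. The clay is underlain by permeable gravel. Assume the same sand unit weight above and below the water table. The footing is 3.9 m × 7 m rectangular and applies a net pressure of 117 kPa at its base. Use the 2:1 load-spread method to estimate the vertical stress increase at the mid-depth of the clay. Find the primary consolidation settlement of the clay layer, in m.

S_c ≈ 0.457 m

Mid-depth of clay below the ground surface: z = 1.1 + 5.2/2 = 3.7 m.
Total vertical stress at mid-clay: σ_v = 18×1.1 + 16.5×2.6 = 62.7 kPa.
Pore pressure: u = 9.81×(3.7 − 0.9) = 27.468 kPa.
Initial effective stress: σ'_0 = σ_v − u = 62.7 − 27.468 = 35.232 kPa.
Stress increase at mid-clay by the 2:1 spreading method:
Δσ = qBL/((B+z)(L+z)) = 117×3.9×7/((3.9+3.7)(7+3.7)) = 39.278 kPa
Final effective stress: σ'_f = σ'_0 + Δσ = 35.232 + 39.278 = 74.51 kPa.
Normally consolidated clay, so the full stress increment lies on the virgin compression line:
S_c = C_c·H/(1+e₀)·log₁₀(σ'_f/σ'_0) = 0.44×5.2/(1+0.63)×log₁₀(74.51/35.232)
    = 1.4037 × 0.32528 = 0.4566 m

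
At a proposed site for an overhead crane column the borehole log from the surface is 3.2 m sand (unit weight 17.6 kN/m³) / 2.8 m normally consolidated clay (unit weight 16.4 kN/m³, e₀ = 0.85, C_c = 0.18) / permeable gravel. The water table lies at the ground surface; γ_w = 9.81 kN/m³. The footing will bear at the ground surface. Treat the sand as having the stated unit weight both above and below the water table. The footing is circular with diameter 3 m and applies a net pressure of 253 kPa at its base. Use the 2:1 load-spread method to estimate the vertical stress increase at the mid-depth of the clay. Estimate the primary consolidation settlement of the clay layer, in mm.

S_c ≈ 90.8 mm

Mid-depth of clay below the ground surface: z = 3.2 + 2.8/2 = 4.6 m.
Total vertical stress at mid-clay: σ_v = 17.6×3.2 + 16.4×1.4 = 79.28 kPa.
Pore pressure: u = 9.81×(4.6 − 0) = 45.126 kPa.
Initial effective stress: σ'_0 = σ_v − u = 79.28 − 45.126 = 34.154 kPa.
Stress increase at mid-clay by the 2:1 spreading method:
Δσ ≈ qD²/(D+z)² = 253×3²/(3+4.6)² = 39.422 kPa
Final effective stress: σ'_f = σ'_0 + Δσ = 34.154 + 39.422 = 73.576 kPa.
Normally consolidated clay, so the full stress increment lies on the virgin compression line:
S_c = C_c·H/(1+e₀)·log₁₀(σ'_f/σ'_0) = 0.18×2.8/(1+0.85)×log₁₀(73.576/34.154)
    = 0.27243 × 0.33329 = 0.0908 m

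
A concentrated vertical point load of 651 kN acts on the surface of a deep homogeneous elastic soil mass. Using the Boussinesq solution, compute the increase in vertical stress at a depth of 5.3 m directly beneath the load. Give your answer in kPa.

Δσ_z ≈ 11.1 kPa

Boussinesq vertical stress below a point load on an elastic half-space:
Δσ_z = 3P/(2πz²) · [1 + (r/z)²]^(−5/2)
r/z = 0/5.3 = 0; [1+(r/z)²]^(−5/2) = 1.
Δσ_z = 3×651/(2π×5.3²) × 1 = 11.065 × 1 = 11.06 kPa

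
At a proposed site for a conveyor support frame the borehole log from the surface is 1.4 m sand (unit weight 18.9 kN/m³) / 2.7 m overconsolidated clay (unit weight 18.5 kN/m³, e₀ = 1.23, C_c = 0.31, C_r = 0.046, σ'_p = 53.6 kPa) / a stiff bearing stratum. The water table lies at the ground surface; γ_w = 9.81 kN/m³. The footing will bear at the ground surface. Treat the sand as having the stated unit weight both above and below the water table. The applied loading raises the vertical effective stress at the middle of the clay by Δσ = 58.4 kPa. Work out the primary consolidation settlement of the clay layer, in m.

Mid-depth of clay below the ground surface: z = 1.4 + 2.7/2 = 2.75 m.
Total vertical stress at mid-clay: σ_v = 18.9×1.4 + 18.5×1.35 = 51.435 kPa.
Pore pressure: u = 9.81×(2.75 − 0) = 26.978 kPa.
Initial effective stress: σ'_0 = σ_v − u = 51.435 − 26.978 = 24.457 kPa.
Final effective stress: σ'_f = 24.457 + 58.4 = 82.857 kPa.
σ'_f = 82.857 > σ'_p = 53.6 kPa, so the stress path crosses the preconsolidation pressure — recompression up to σ'_p, then virgin compression beyond:
S_c = H/(1+e₀)·[C_r·log₁₀(σ'_p/σ'_0) + C_c·log₁₀(σ'_f/σ'_p)]
    = 2.7/2.23 × [0.046×log₁₀(53.6/24.457) + 0.31×log₁₀(82.857/53.6)]
    = 1.2108 × [0.015675 + 0.058641] = 0.08998 m

S_c ≈ 0.09 m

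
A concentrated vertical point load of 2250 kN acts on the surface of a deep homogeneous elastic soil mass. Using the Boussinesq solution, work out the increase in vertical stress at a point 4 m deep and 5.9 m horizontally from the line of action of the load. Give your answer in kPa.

Δσ_z ≈ 3.74 kPa

Boussinesq vertical stress below a point load on an elastic half-space:
Δσ_z = 3P/(2πz²) · [1 + (r/z)²]^(−5/2)
r/z = 5.9/4 = 1.475; [1+(r/z)²]^(−5/2) = 0.055645.
Δσ_z = 3×2250/(2π×4²) × 0.055645 = 67.143 × 0.055645 = 3.736 kPa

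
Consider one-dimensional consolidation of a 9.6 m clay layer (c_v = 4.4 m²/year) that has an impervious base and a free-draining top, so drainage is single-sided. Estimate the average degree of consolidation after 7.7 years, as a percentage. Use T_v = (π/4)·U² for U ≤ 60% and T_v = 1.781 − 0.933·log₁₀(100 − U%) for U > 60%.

U ≈ 67.3 %

Drainage path length: H_d = H = 9.6 m (single drainage).
T_v = c_v·t/H_d² = 4.4×7.7/9.6² = 0.36762.
T_v = 0.36762 corresponds to the U > 60% branch:
U = 1 − 10^((1.781 − T_v)/0.933)/100 = 0.6728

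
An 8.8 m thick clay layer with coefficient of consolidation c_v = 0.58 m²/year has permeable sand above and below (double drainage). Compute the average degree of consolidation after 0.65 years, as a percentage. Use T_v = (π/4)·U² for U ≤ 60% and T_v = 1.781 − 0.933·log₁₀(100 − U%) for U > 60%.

U ≈ 15.7 %

Drainage path length: H_d = H/2 = 4.4 m (double drainage).
T_v = c_v·t/H_d² = 0.58×0.65/4.4² = 0.019473.
T_v = 0.019473 corresponds to the U ≤ 60% branch:
U = √(4T_v/π) = 0.1575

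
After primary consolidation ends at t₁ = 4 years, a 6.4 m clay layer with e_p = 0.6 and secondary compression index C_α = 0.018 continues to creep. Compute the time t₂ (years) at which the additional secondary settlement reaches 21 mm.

t₂ ≈ 7.83 years

S_s = C_α·H/(1+e_p)·log₁₀(t₂/t₁) ⇒ log₁₀(t₂/t₁) = S_s·(1+e_p)/(C_α·H).
log₁₀(t₂/t₁) = 0.021 × (1+0.6) / (0.018×6.4) = 0.2917
t₂ = t₁ × 10^0.2917 = 4 × 1.957 = 7.829 years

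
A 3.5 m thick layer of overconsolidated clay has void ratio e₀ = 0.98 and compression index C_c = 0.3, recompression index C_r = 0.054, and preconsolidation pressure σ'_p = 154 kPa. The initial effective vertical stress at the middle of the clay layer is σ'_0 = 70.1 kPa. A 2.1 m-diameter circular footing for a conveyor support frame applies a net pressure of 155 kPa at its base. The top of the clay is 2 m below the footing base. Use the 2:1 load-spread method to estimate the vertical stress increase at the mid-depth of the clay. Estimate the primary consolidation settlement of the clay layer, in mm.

S_c ≈ 10.4 mm

Mid-depth of clay below the footing base: z = 2 + 3.5/2 = 3.75 m.
Stress increase at mid-clay by the 2:1 spreading method:
Δσ ≈ qD²/(D+z)² = 155×2.1²/(2.1+3.75)² = 19.974 kPa
Final effective stress: σ'_f = 70.1 + 19.974 = 90.074 kPa.
σ'_f = 90.074 ≤ σ'_p = 154 kPa, so the clay remains overconsolidated and only the recompression index applies:
S_c = C_r·H/(1+e₀)·log₁₀(σ'_f/σ'_0) = 0.054×3.5/1.98×log₁₀(90.074/70.1)
    = 0.095456 × 0.10888 = 0.01039 m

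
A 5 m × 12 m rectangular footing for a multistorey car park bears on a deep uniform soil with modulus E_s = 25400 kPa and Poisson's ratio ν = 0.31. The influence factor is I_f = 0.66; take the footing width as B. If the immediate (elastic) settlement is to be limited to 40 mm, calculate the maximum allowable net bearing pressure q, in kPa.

q ≈ 341 kPa

S_e = q·B·(1−ν²)/E_s · I_f  ⇒  q = S_e·E_s / (B·(1−ν²)·I_f).
q = 0.04 × 25400 / (5 × 0.9039 × 0.66) = 340.6 kPa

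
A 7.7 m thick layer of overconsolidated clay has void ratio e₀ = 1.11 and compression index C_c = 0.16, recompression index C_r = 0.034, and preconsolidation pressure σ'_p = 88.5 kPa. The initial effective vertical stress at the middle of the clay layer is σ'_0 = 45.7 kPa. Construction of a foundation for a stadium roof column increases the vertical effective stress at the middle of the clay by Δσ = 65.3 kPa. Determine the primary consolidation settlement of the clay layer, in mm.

Final effective stress: σ'_f = 45.7 + 65.3 = 111 kPa.
σ'_f = 111 > σ'_p = 88.5 kPa, so the stress path crosses the preconsolidation pressure — recompression up to σ'_p, then virgin compression beyond:
S_c = H/(1+e₀)·[C_r·log₁₀(σ'_p/σ'_0) + C_c·log₁₀(σ'_f/σ'_p)]
    = 7.7/2.11 × [0.034×log₁₀(88.5/45.7) + 0.16×log₁₀(111/88.5)]
    = 3.6493 × [0.0097589 + 0.015741] = 0.09306 m

S_c ≈ 93.1 mm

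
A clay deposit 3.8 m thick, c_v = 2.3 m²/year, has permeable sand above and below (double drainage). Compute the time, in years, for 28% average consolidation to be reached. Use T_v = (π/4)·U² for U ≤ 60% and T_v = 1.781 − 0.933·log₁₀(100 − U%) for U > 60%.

t ≈ 0.0966 years

Drainage path length: H_d = H/2 = 1.9 m (double drainage).
U ≤ 60%: T_v = (π/4)·U² = (π/4)×0.28² = 0.061575.
t = T_v·H_d²/c_v = 0.061575×1.9²/2.3 = 0.09665 years.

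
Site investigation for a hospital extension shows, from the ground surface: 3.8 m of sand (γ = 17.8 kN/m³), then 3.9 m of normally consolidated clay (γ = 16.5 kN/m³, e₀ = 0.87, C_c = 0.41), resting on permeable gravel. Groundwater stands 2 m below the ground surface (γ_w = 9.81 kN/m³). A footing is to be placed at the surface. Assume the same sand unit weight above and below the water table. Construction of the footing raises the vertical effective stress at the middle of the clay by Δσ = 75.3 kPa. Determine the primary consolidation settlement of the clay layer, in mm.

Mid-depth of clay below the ground surface: z = 3.8 + 3.9/2 = 5.75 m.
Total vertical stress at mid-clay: σ_v = 17.8×3.8 + 16.5×1.95 = 99.815 kPa.
Pore pressure: u = 9.81×(5.75 − 2) = 36.788 kPa.
Initial effective stress: σ'_0 = σ_v − u = 99.815 − 36.788 = 63.027 kPa.
Final effective stress: σ'_f = σ'_0 + Δσ = 63.027 + 75.3 = 138.33 kPa.
Normally consolidated clay, so the full stress increment lies on the virgin compression line:
S_c = C_c·H/(1+e₀)·log₁₀(σ'_f/σ'_0) = 0.41×3.9/(1+0.87)×log₁₀(138.33/63.027)
    = 0.85508 × 0.34139 = 0.2919 m

S_c ≈ 292 mm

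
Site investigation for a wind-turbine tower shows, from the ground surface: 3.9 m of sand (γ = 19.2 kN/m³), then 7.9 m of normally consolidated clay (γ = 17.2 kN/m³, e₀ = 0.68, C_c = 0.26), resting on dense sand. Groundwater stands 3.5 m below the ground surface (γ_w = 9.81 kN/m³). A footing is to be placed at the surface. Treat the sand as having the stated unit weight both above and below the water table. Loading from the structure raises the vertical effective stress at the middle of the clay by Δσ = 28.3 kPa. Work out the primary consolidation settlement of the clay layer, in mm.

S_c ≈ 132 mm

Mid-depth of clay below the ground surface: z = 3.9 + 7.9/2 = 7.85 m.
Total vertical stress at mid-clay: σ_v = 19.2×3.9 + 17.2×3.95 = 142.82 kPa.
Pore pressure: u = 9.81×(7.85 − 3.5) = 42.673 kPa.
Initial effective stress: σ'_0 = σ_v − u = 142.82 − 42.673 = 100.15 kPa.
Final effective stress: σ'_f = σ'_0 + Δσ = 100.15 + 28.3 = 128.45 kPa.
Normally consolidated clay, so the full stress increment lies on the virgin compression line:
S_c = C_c·H/(1+e₀)·log₁₀(σ'_f/σ'_0) = 0.26×7.9/(1+0.68)×log₁₀(128.45/100.15)
    = 1.2226 × 0.10808 = 0.1321 m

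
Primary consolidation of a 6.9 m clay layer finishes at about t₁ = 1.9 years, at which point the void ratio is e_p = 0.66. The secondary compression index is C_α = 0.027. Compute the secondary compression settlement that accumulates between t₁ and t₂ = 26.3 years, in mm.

Secondary compression: S_s = C_α·H/(1+e_p)·log₁₀(t₂/t₁)
S_s = 0.027×6.9/(1+0.66)×log₁₀(26.3/1.9)
    = 0.1122 × 1.141 = 0.1281 m

S_s ≈ 128 mm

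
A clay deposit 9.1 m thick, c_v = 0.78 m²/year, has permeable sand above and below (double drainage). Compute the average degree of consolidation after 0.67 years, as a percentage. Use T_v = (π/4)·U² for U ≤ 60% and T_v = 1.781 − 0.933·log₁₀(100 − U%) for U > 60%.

U ≈ 17.9 %

Drainage path length: H_d = H/2 = 4.55 m (double drainage).
T_v = c_v·t/H_d² = 0.78×0.67/4.55² = 0.025243.
T_v = 0.025243 corresponds to the U ≤ 60% branch:
U = √(4T_v/π) = 0.1793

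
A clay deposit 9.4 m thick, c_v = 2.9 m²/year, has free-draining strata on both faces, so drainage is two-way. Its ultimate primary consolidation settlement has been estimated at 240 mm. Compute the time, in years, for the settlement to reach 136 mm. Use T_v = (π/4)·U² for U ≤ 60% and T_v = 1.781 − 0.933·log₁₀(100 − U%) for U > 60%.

t ≈ 1.92 years

Drainage path length: H_d = H/2 = 4.7 m (double drainage).
U = S(t)/S_ult = 136/240 = 0.5667.
U ≤ 60%: T_v = (π/4)·U² = (π/4)×0.56667² = 0.2522.
t = T_v·H_d²/c_v = 0.2522×4.7²/2.9 = 1.921 years.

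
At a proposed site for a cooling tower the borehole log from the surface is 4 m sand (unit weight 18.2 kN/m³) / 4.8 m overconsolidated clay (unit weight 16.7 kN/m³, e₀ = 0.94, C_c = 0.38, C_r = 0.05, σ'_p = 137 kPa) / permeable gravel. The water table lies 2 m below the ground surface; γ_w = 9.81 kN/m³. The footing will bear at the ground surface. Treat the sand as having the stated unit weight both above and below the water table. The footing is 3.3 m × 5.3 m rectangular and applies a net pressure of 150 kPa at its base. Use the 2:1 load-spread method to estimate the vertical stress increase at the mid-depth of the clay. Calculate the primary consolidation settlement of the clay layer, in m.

Mid-depth of clay below the ground surface: z = 4 + 4.8/2 = 6.4 m.
Total vertical stress at mid-clay: σ_v = 18.2×4 + 16.7×2.4 = 112.88 kPa.
Pore pressure: u = 9.81×(6.4 − 2) = 43.164 kPa.
Initial effective stress: σ'_0 = σ_v − u = 112.88 − 43.164 = 69.716 kPa.
Stress increase at mid-clay by the 2:1 spreading method:
Δσ = qBL/((B+z)(L+z)) = 150×3.3×5.3/((3.3+6.4)(5.3+6.4)) = 23.117 kPa
Final effective stress: σ'_f = 69.716 + 23.117 = 92.833 kPa.
σ'_f = 92.833 ≤ σ'_p = 137 kPa, so the clay remains overconsolidated and only the recompression index applies:
S_c = C_r·H/(1+e₀)·log₁₀(σ'_f/σ'_0) = 0.05×4.8/1.94×log₁₀(92.833/69.716)
    = 0.12371 × 0.12437 = 0.01539 m

S_c ≈ 0.0154 m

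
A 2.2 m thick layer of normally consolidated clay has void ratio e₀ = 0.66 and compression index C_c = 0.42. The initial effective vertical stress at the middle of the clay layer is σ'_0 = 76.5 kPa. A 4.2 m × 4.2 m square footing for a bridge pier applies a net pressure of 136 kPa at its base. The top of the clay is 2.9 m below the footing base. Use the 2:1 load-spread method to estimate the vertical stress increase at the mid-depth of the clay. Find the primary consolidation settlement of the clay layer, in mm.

S_c ≈ 92.5 mm

Mid-depth of clay below the footing base: z = 2.9 + 2.2/2 = 4 m.
Stress increase at mid-clay by the 2:1 spreading method:
Δσ = qBL/((B+z)(L+z)) = 136×4.2×4.2/((4.2+4)(4.2+4)) = 35.679 kPa
Final effective stress: σ'_f = σ'_0 + Δσ = 76.5 + 35.679 = 112.18 kPa.
Normally consolidated clay, so the full stress increment lies on the virgin compression line:
S_c = C_c·H/(1+e₀)·log₁₀(σ'_f/σ'_0) = 0.42×2.2/(1+0.66)×log₁₀(112.18/76.5)
    = 0.55663 × 0.16625 = 0.09254 m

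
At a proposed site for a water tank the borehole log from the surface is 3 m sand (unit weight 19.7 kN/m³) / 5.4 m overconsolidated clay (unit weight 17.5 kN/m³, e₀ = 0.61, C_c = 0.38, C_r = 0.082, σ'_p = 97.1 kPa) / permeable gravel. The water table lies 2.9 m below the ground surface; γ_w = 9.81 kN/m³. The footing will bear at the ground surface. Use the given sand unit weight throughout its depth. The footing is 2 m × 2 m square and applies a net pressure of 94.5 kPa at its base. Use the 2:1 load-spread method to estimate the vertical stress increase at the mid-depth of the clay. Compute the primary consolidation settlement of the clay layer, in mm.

Mid-depth of clay below the ground surface: z = 3 + 5.4/2 = 5.7 m.
Total vertical stress at mid-clay: σ_v = 19.7×3 + 17.5×2.7 = 106.35 kPa.
Pore pressure: u = 9.81×(5.7 − 2.9) = 27.468 kPa.
Initial effective stress: σ'_0 = σ_v − u = 106.35 − 27.468 = 78.882 kPa.
Stress increase at mid-clay by the 2:1 spreading method:
Δσ = qBL/((B+z)(L+z)) = 94.5×2×2/((2+5.7)(2+5.7)) = 6.3754 kPa
Final effective stress: σ'_f = 78.882 + 6.3754 = 85.257 kPa.
σ'_f = 85.257 ≤ σ'_p = 97.1 kPa, so the clay remains overconsolidated and only the recompression index applies:
S_c = C_r·H/(1+e₀)·log₁₀(σ'_f/σ'_0) = 0.082×5.4/1.61×log₁₀(85.257/78.882)
    = 0.27503 × 0.033752 = 0.009283 m

S_c ≈ 9.28 mm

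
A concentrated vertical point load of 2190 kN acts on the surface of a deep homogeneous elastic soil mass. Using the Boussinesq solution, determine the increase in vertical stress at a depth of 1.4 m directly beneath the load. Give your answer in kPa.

Boussinesq vertical stress below a point load on an elastic half-space:
Δσ_z = 3P/(2πz²) · [1 + (r/z)²]^(−5/2)
r/z = 0/1.4 = 0; [1+(r/z)²]^(−5/2) = 1.
Δσ_z = 3×2190/(2π×1.4²) × 1 = 533.49 × 1 = 533.5 kPa

Δσ_z ≈ 533 kPa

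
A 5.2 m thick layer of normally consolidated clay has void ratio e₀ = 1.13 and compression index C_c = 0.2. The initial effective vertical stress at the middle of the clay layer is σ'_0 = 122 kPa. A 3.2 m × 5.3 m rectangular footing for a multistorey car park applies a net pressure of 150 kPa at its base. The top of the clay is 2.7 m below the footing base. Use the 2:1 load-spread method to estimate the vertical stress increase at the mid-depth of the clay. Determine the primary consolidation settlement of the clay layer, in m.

Mid-depth of clay below the footing base: z = 2.7 + 5.2/2 = 5.3 m.
Stress increase at mid-clay by the 2:1 spreading method:
Δσ = qBL/((B+z)(L+z)) = 150×3.2×5.3/((3.2+5.3)(5.3+5.3)) = 28.235 kPa
Final effective stress: σ'_f = σ'_0 + Δσ = 122 + 28.235 = 150.24 kPa.
Normally consolidated clay, so the full stress increment lies on the virgin compression line:
S_c = C_c·H/(1+e₀)·log₁₀(σ'_f/σ'_0) = 0.2×5.2/(1+1.13)×log₁₀(150.24/122)
    = 0.48826 × 0.090426 = 0.04415 m

S_c ≈ 0.0442 m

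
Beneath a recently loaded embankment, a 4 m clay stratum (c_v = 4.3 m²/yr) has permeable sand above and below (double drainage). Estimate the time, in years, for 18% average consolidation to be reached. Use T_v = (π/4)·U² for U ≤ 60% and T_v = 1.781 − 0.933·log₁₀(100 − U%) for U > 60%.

Drainage path length: H_d = H/2 = 2 m (double drainage).
U ≤ 60%: T_v = (π/4)·U² = (π/4)×0.18² = 0.025447.
t = T_v·H_d²/c_v = 0.025447×2²/4.3 = 0.02367 years.

t ≈ 0.0237 years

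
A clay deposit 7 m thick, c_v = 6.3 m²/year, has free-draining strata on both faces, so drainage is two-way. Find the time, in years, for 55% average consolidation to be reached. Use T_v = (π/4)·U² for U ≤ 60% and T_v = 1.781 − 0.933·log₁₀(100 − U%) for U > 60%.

t ≈ 0.462 years

Drainage path length: H_d = H/2 = 3.5 m (double drainage).
U ≤ 60%: T_v = (π/4)·U² = (π/4)×0.55² = 0.23758.
t = T_v·H_d²/c_v = 0.23758×3.5²/6.3 = 0.462 years.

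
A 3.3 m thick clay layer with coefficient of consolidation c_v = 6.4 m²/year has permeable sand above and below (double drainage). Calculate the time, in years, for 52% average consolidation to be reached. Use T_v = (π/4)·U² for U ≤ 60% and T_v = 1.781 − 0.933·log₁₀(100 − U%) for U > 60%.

t ≈ 0.0903 years

Drainage path length: H_d = H/2 = 1.65 m (double drainage).
U ≤ 60%: T_v = (π/4)·U² = (π/4)×0.52² = 0.21237.
t = T_v·H_d²/c_v = 0.21237×1.65²/6.4 = 0.09034 years.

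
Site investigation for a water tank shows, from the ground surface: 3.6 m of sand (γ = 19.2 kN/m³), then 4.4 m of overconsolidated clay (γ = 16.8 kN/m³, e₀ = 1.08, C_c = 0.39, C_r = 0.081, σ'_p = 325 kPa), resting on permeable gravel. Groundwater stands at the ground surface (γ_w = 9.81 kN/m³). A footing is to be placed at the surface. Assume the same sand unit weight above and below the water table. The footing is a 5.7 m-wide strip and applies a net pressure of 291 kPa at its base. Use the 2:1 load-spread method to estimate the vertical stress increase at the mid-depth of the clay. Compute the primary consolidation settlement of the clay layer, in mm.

Mid-depth of clay below the ground surface: z = 3.6 + 4.4/2 = 5.8 m.
Total vertical stress at mid-clay: σ_v = 19.2×3.6 + 16.8×2.2 = 106.08 kPa.
Pore pressure: u = 9.81×(5.8 − 0) = 56.898 kPa.
Initial effective stress: σ'_0 = σ_v − u = 106.08 − 56.898 = 49.182 kPa.
Stress increase at mid-clay by the 2:1 spreading method:
Δσ = qB/(B+z) = 291×5.7/(5.7+5.8) = 144.23 kPa
Final effective stress: σ'_f = 49.182 + 144.23 = 193.41 kPa.
σ'_f = 193.41 ≤ σ'_p = 325 kPa, so the clay remains overconsolidated and only the recompression index applies:
S_c = C_r·H/(1+e₀)·log₁₀(σ'_f/σ'_0) = 0.081×4.4/2.08×log₁₀(193.41/49.182)
    = 0.17135 × 0.59467 = 0.1019 m

S_c ≈ 102 mm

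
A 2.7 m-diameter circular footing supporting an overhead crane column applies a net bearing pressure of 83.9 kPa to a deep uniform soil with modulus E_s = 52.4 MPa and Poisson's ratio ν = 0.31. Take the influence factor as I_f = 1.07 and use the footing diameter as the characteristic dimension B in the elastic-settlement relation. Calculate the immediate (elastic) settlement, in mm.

S_e ≈ 4.18 mm

Immediate (elastic) settlement: S_e = q·B·(1−ν²)/E_s · I_f.
E_s = 52.4 MPa = 52400 kPa.
S_e = 83.9 × 2.7 × (1 − 0.31²) / 52400 × 1.07
    = 83.9 × 2.7 × 0.9039 / 52400 × 1.07
    = 0.004181 m = 4.181 mm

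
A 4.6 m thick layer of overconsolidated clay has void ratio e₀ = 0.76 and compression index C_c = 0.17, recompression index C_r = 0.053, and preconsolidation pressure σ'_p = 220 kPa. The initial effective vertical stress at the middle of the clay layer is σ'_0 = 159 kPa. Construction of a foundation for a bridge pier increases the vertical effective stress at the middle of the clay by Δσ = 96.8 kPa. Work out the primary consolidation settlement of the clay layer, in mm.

S_c ≈ 48.6 mm

Final effective stress: σ'_f = 159 + 96.8 = 255.8 kPa.
σ'_f = 255.8 > σ'_p = 220 kPa, so the stress path crosses the preconsolidation pressure — recompression up to σ'_p, then virgin compression beyond:
S_c = H/(1+e₀)·[C_r·log₁₀(σ'_p/σ'_0) + C_c·log₁₀(σ'_f/σ'_p)]
    = 4.6/1.76 × [0.053×log₁₀(220/159) + 0.17×log₁₀(255.8/220)]
    = 2.6136 × [0.0074744 + 0.011131] = 0.04863 m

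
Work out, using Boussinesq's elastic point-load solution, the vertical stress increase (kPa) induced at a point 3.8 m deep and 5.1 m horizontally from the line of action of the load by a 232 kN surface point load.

Δσ_z ≈ 0.584 kPa

Boussinesq vertical stress below a point load on an elastic half-space:
Δσ_z = 3P/(2πz²) · [1 + (r/z)²]^(−5/2)
r/z = 5.1/3.8 = 1.3421; [1+(r/z)²]^(−5/2) = 0.076142.
Δσ_z = 3×232/(2π×3.8²) × 0.076142 = 7.6712 × 0.076142 = 0.5841 kPa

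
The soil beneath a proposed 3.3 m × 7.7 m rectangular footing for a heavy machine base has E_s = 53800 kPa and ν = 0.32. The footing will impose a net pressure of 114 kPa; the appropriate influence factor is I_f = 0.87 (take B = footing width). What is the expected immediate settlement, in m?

S_e ≈ 0.00546 m

Immediate (elastic) settlement: S_e = q·B·(1−ν²)/E_s · I_f.
S_e = 114 × 3.3 × (1 − 0.32²) / 53800 × 0.87
    = 114 × 3.3 × 0.8976 / 53800 × 0.87
    = 0.005461 m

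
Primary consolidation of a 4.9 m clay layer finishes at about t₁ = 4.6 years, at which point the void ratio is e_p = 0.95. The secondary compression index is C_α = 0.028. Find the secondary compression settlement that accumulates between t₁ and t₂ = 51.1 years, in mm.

Secondary compression: S_s = C_α·H/(1+e_p)·log₁₀(t₂/t₁)
S_s = 0.028×4.9/(1+0.95)×log₁₀(51.1/4.6)
    = 0.07036 × 1.046 = 0.07357 m

S_s ≈ 73.6 mm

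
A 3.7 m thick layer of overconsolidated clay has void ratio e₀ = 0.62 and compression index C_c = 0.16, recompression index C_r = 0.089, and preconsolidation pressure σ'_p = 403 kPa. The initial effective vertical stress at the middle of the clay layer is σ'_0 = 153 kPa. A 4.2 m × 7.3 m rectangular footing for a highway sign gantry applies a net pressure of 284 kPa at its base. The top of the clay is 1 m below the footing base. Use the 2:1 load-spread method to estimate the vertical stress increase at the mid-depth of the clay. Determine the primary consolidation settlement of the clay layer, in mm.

Mid-depth of clay below the footing base: z = 1 + 3.7/2 = 2.85 m.
Stress increase at mid-clay by the 2:1 spreading method:
Δσ = qBL/((B+z)(L+z)) = 284×4.2×7.3/((4.2+2.85)(7.3+2.85)) = 121.68 kPa
Final effective stress: σ'_f = 153 + 121.68 = 274.68 kPa.
σ'_f = 274.68 ≤ σ'_p = 403 kPa, so the clay remains overconsolidated and only the recompression index applies:
S_c = C_r·H/(1+e₀)·log₁₀(σ'_f/σ'_0) = 0.089×3.7/1.62×log₁₀(274.68/153)
    = 0.20328 × 0.25414 = 0.05166 m

S_c ≈ 51.7 mm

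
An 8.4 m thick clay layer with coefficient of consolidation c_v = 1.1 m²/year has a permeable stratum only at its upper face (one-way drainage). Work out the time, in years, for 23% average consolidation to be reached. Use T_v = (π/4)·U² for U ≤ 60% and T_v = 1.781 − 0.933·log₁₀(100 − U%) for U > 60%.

Drainage path length: H_d = H = 8.4 m (single drainage).
U ≤ 60%: T_v = (π/4)·U² = (π/4)×0.23² = 0.041548.
t = T_v·H_d²/c_v = 0.041548×8.4²/1.1 = 2.665 years.

t ≈ 2.67 years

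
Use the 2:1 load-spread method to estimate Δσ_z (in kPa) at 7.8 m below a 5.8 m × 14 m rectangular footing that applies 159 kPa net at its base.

By the 2:1 method the load spreads at 1 horizontal : 2 vertical, so at depth z the loaded area has grown by z in each plan dimension:
Δσ = qBL/((B+z)(L+z)) = 159×5.8×14/((5.8+7.8)(14+7.8)) = 43.547 kPa

Δσ_z ≈ 43.5 kPa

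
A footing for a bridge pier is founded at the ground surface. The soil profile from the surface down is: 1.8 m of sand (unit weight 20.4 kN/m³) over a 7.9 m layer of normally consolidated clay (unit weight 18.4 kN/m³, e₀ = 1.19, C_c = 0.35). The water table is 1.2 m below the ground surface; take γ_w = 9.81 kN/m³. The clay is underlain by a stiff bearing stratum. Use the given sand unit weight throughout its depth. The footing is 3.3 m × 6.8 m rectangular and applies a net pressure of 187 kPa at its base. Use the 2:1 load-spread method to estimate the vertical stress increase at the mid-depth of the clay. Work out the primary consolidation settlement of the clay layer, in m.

S_c ≈ 0.248 m

Mid-depth of clay below the ground surface: z = 1.8 + 7.9/2 = 5.75 m.
Total vertical stress at mid-clay: σ_v = 20.4×1.8 + 18.4×3.95 = 109.4 kPa.
Pore pressure: u = 9.81×(5.75 − 1.2) = 44.636 kPa.
Initial effective stress: σ'_0 = σ_v − u = 109.4 − 44.636 = 64.764 kPa.
Stress increase at mid-clay by the 2:1 spreading method:
Δσ = qBL/((B+z)(L+z)) = 187×3.3×6.8/((3.3+5.75)(6.8+5.75)) = 36.946 kPa
Final effective stress: σ'_f = σ'_0 + Δσ = 64.764 + 36.946 = 101.71 kPa.
Normally consolidated clay, so the full stress increment lies on the virgin compression line:
S_c = C_c·H/(1+e₀)·log₁₀(σ'_f/σ'_0) = 0.35×7.9/(1+1.19)×log₁₀(101.71/64.764)
    = 1.2626 × 0.19603 = 0.2475 m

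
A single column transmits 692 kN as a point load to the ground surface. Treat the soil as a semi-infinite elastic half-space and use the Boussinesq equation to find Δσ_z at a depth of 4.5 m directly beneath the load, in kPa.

Boussinesq vertical stress below a point load on an elastic half-space:
Δσ_z = 3P/(2πz²) · [1 + (r/z)²]^(−5/2)
r/z = 0/4.5 = 0; [1+(r/z)²]^(−5/2) = 1.
Δσ_z = 3×692/(2π×4.5²) × 1 = 16.316 × 1 = 16.32 kPa

Δσ_z ≈ 16.3 kPa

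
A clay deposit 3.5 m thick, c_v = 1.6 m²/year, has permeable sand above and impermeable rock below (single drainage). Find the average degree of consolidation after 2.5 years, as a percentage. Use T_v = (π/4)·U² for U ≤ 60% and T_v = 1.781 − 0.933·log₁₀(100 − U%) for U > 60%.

U ≈ 63.8 %

Drainage path length: H_d = H = 3.5 m (single drainage).
T_v = c_v·t/H_d² = 1.6×2.5/3.5² = 0.32653.
T_v = 0.32653 corresponds to the U > 60% branch:
U = 1 − 10^((1.781 − T_v)/0.933)/100 = 0.6378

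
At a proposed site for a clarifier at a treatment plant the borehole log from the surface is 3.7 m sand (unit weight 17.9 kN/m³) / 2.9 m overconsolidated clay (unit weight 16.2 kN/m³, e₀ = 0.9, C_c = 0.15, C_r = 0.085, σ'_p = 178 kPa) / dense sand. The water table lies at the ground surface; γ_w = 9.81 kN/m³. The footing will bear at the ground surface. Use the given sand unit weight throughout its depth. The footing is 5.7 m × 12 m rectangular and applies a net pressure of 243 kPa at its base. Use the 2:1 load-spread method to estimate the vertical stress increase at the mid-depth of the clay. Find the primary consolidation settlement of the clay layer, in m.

S_c ≈ 0.0669 m

Mid-depth of clay below the ground surface: z = 3.7 + 2.9/2 = 5.15 m.
Total vertical stress at mid-clay: σ_v = 17.9×3.7 + 16.2×1.45 = 89.72 kPa.
Pore pressure: u = 9.81×(5.15 − 0) = 50.522 kPa.
Initial effective stress: σ'_0 = σ_v − u = 89.72 − 50.522 = 39.198 kPa.
Stress increase at mid-clay by the 2:1 spreading method:
Δσ = qBL/((B+z)(L+z)) = 243×5.7×12/((5.7+5.15)(12+5.15)) = 89.324 kPa
Final effective stress: σ'_f = 39.198 + 89.324 = 128.52 kPa.
σ'_f = 128.52 ≤ σ'_p = 178 kPa, so the clay remains overconsolidated and only the recompression index applies:
S_c = C_r·H/(1+e₀)·log₁₀(σ'_f/σ'_0) = 0.085×2.9/1.9×log₁₀(128.52/39.198)
    = 0.12974 × 0.51571 = 0.06691 m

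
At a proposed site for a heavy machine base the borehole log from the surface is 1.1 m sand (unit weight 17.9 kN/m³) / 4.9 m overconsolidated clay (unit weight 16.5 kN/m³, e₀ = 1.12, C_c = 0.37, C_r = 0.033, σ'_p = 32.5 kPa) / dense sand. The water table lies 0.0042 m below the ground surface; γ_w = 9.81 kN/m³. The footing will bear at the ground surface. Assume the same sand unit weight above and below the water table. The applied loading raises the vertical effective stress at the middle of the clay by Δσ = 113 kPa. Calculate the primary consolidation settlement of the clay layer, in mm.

S_c ≈ 546 mm

Mid-depth of clay below the ground surface: z = 1.1 + 4.9/2 = 3.55 m.
Total vertical stress at mid-clay: σ_v = 17.9×1.1 + 16.5×2.45 = 60.115 kPa.
Pore pressure: u = 9.81×(3.55 − 0.0042) = 34.786 kPa.
Initial effective stress: σ'_0 = σ_v − u = 60.115 − 34.786 = 25.329 kPa.
Final effective stress: σ'_f = 25.329 + 113 = 138.33 kPa.
σ'_f = 138.33 > σ'_p = 32.5 kPa, so the stress path crosses the preconsolidation pressure — recompression up to σ'_p, then virgin compression beyond:
S_c = H/(1+e₀)·[C_r·log₁₀(σ'_p/σ'_0) + C_c·log₁₀(σ'_f/σ'_p)]
    = 4.9/2.12 × [0.033×log₁₀(32.5/25.329) + 0.37×log₁₀(138.33/32.5)]
    = 2.3113 × [0.0035728 + 0.23274] = 0.5462 m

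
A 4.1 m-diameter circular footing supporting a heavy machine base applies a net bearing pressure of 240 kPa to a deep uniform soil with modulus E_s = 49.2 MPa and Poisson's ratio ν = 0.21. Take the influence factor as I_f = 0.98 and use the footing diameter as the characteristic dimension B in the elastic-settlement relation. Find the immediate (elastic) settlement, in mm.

Immediate (elastic) settlement: S_e = q·B·(1−ν²)/E_s · I_f.
E_s = 49.2 MPa = 49200 kPa.
S_e = 240 × 4.1 × (1 − 0.21²) / 49200 × 0.98
    = 240 × 4.1 × 0.9559 / 49200 × 0.98
    = 0.01874 m = 18.74 mm

S_e ≈ 18.7 mm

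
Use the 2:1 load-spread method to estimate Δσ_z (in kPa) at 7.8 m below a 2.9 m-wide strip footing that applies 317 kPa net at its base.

Δσ_z ≈ 85.9 kPa

By the 2:1 method the load spreads at 1 horizontal : 2 vertical, so at depth z the loaded area has grown by z in each plan dimension:
Δσ = qB/(B+z) = 317×2.9/(2.9+7.8) = 85.916 kPa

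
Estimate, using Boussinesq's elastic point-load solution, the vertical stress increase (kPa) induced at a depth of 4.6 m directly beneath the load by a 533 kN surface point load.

Boussinesq vertical stress below a point load on an elastic half-space:
Δσ_z = 3P/(2πz²) · [1 + (r/z)²]^(−5/2)
r/z = 0/4.6 = 0; [1+(r/z)²]^(−5/2) = 1.
Δσ_z = 3×533/(2π×4.6²) × 1 = 12.027 × 1 = 12.03 kPa

Δσ_z ≈ 12 kPa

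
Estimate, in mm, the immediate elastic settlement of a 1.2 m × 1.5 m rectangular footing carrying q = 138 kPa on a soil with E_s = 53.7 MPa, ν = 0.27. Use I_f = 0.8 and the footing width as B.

S_e ≈ 2.29 mm

Immediate (elastic) settlement: S_e = q·B·(1−ν²)/E_s · I_f.
E_s = 53.7 MPa = 53700 kPa.
S_e = 138 × 1.2 × (1 − 0.27²) / 53700 × 0.8
    = 138 × 1.2 × 0.9271 / 53700 × 0.8
    = 0.002287 m = 2.287 mm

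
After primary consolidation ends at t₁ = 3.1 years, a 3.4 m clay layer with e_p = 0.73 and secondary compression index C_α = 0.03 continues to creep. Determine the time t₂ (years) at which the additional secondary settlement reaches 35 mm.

t₂ ≈ 12.2 years

S_s = C_α·H/(1+e_p)·log₁₀(t₂/t₁) ⇒ log₁₀(t₂/t₁) = S_s·(1+e_p)/(C_α·H).
log₁₀(t₂/t₁) = 0.035 × (1+0.73) / (0.03×3.4) = 0.5936
t₂ = t₁ × 10^0.5936 = 3.1 × 3.923 = 12.16 years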